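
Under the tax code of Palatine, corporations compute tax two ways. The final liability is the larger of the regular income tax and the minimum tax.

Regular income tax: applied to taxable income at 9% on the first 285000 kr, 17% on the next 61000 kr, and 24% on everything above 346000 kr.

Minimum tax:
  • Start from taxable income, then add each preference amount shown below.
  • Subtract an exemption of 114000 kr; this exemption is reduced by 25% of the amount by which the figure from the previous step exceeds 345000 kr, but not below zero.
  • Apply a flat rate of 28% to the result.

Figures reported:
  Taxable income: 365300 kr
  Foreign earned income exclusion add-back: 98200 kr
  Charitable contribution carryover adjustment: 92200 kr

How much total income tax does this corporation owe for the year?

Regular income tax:
  285000 kr × 9% = 25650 kr
  61000 kr × 17% = 10370 kr
  19300 kr × 24% = 4632 kr
  → 40652 kr

Minimum tax:
  Adjusted income: 365300 kr + 98200 kr + 92200 kr = 555700 kr
  Exemption: 114000 kr − 25% × (555700 kr − 345000 kr) = 114000 kr − 52675 kr = 61325 kr
  Base: 555700 kr − 61325 kr = 494375 kr
  494375 kr × 28% = 138425 kr

138425 kr > 40652 kr, so the minimum tax is the binding amount.

138425 kr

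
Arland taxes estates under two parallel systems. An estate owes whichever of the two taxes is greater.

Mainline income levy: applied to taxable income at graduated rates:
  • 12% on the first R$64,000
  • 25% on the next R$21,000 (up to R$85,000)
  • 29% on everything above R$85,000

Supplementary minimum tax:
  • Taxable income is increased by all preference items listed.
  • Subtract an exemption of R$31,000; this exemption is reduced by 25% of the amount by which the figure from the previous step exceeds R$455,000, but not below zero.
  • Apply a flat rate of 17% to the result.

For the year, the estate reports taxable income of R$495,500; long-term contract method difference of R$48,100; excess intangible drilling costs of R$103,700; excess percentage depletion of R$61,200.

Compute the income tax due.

R$131,975

Supplementary minimum tax:
  Adjusted income: R$495,500 + R$48,100 + R$103,700 + R$61,200 = R$708,500
  Exemption: 25% × (R$708,500 − R$455,000) = R$63,375 ≥ R$31,000, so the exemption is fully phased out
  Base: R$708,500 − R$0 = R$708,500
  R$708,500 × 17% = R$120,445

Mainline income levy:
  R$64,000 × 12% = R$7,680
  R$21,000 × 25% = R$5,250
  R$410,500 × 29% = R$119,045
  → R$131,975

R$131,975 > R$120,445, so the mainline income levy governs.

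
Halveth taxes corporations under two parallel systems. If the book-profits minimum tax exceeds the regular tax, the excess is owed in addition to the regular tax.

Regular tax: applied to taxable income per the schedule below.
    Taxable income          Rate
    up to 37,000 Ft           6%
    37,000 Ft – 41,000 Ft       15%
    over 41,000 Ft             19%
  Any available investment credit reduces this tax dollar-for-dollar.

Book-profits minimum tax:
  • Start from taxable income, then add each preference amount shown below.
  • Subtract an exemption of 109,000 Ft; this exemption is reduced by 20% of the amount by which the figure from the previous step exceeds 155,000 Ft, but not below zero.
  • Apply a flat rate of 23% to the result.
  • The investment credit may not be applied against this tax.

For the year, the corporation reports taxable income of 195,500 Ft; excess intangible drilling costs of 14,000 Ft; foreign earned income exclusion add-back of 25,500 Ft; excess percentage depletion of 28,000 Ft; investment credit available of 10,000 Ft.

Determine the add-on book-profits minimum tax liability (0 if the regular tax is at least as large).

Book-profits minimum tax:
  Adjusted income: 195,500 Ft + 14,000 Ft + 25,500 Ft + 28,000 Ft = 263,000 Ft
  Exemption: 109,000 Ft − 20% × (263,000 Ft − 155,000 Ft) = 109,000 Ft − 21,600 Ft = 87,400 Ft
  Base: 263,000 Ft − 87,400 Ft = 175,600 Ft
  175,600 Ft × 23% = 40,388 Ft

Regular tax:
  37,000 Ft × 6% = 2,220 Ft
  4,000 Ft × 15% = 600 Ft
  154,500 Ft × 19% = 29,355 Ft
  → 32,175 Ft
  Less investment credit 10,000 Ft → 22,175 Ft

Excess of book-profits minimum tax over regular tax: 40,388 Ft − 22,175 Ft = 18,213 Ft.

18,213 Ft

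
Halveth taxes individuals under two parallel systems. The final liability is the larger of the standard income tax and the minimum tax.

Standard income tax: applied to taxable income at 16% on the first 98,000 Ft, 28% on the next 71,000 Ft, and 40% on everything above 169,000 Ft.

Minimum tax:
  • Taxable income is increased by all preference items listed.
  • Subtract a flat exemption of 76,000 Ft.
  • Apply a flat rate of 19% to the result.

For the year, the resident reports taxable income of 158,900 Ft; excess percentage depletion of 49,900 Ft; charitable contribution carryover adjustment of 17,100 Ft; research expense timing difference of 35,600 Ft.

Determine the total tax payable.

Minimum tax:
  Adjusted income: 158,900 Ft + 49,900 Ft + 17,100 Ft + 35,600 Ft = 261,500 Ft
  Less exemption 76,000 Ft → base 185,500 Ft
  185,500 Ft × 19% = 35,245 Ft

Standard income tax:
  98,000 Ft × 16% = 15,680 Ft
  60,900 Ft × 28% = 17,052 Ft
  → 32,732 Ft

35,245 Ft > 32,732 Ft, so the minimum tax is the binding amount.

35,245 Ft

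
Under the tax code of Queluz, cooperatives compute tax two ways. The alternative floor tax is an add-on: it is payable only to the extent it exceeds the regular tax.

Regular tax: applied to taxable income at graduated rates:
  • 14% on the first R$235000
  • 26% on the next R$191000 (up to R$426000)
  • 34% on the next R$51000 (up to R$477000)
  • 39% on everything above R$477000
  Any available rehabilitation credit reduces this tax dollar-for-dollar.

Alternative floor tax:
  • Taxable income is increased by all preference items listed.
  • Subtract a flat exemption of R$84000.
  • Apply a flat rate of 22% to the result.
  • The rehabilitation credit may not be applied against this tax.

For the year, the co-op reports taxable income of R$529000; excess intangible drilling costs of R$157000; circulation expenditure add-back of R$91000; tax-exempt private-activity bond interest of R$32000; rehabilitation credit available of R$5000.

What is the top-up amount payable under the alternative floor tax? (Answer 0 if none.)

Regular tax:
  R$235000 × 14% = R$32900
  R$191000 × 26% = R$49660
  R$51000 × 34% = R$17340
  R$52000 × 39% = R$20280
  → R$120180
  Less rehabilitation credit R$5000 → R$115180

Alternative floor tax:
  Adjusted income: R$529000 + R$157000 + R$91000 + R$32000 = R$809000
  Less exemption R$84000 → base R$725000
  R$725000 × 22% = R$159500

Excess of alternative floor tax over regular tax: R$159500 − R$115180 = R$44320.

R$44320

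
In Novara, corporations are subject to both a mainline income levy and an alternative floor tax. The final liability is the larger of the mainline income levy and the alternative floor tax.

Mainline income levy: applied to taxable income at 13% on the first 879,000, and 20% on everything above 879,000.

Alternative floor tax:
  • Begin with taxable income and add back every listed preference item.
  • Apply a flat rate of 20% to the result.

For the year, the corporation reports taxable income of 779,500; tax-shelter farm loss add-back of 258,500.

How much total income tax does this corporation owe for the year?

207,600

Alternative floor tax:
  Adjusted income: 779,500 + 258,500 = 1,038,000
  1,038,000 × 20% = 207,600

Mainline income levy:
  779,500 × 13% = 101,335

207,600 > 101,335, so the alternative floor tax is the binding amount.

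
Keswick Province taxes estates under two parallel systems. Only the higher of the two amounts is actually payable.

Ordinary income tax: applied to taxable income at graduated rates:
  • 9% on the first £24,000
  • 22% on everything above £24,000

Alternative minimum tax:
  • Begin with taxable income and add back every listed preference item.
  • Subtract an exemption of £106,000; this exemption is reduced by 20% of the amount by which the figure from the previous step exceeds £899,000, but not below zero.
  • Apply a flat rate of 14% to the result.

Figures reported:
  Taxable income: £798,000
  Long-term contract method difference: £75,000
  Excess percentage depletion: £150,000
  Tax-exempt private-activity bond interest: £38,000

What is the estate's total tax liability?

Ordinary income tax:
  £24,000 × 9% = £2,160
  £774,000 × 22% = £170,280
  → £172,440

Alternative minimum tax:
  Adjusted income: £798,000 + £75,000 + £150,000 + £38,000 = £1,061,000
  Exemption: £106,000 − 20% × (£1,061,000 − £899,000) = £106,000 − £32,400 = £73,600
  Base: £1,061,000 − £73,600 = £987,400
  £987,400 × 14% = £138,236

£172,440 > £138,236, so the ordinary income tax governs.

£172,440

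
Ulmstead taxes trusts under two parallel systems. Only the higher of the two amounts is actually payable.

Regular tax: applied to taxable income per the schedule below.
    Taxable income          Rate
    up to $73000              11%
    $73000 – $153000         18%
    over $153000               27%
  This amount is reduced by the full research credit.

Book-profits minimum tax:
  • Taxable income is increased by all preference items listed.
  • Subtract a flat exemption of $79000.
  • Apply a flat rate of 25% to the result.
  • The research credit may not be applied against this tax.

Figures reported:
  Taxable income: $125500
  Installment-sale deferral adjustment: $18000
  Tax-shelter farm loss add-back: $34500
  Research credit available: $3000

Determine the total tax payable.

$24750

Regular tax:
  $73000 × 11% = $8030
  $52500 × 18% = $9450
  → $17480
  Less research credit $3000 → $14480

Book-profits minimum tax:
  Adjusted income: $125500 + $18000 + $34500 = $178000
  Less exemption $79000 → base $99000
  $99000 × 25% = $24750

$24750 > $14480, so the book-profits minimum tax is the binding amount.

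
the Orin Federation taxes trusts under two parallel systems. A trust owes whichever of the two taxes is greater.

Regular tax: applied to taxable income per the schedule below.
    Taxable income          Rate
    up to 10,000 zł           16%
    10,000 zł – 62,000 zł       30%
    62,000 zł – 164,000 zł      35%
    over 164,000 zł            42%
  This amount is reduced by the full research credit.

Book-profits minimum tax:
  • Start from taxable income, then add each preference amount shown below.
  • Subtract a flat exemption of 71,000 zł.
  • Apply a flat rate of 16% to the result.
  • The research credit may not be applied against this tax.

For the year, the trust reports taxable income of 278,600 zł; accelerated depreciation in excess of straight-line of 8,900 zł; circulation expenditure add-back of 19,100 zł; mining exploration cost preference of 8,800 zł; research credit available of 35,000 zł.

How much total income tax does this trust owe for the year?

66,032 zł

Book-profits minimum tax:
  Adjusted income: 278,600 zł + 8,900 zł + 19,100 zł + 8,800 zł = 315,400 zł
  Less exemption 71,000 zł → base 244,400 zł
  244,400 zł × 16% = 39,104 zł

Regular tax:
  10,000 zł × 16% = 1,600 zł
  52,000 zł × 30% = 15,600 zł
  102,000 zł × 35% = 35,700 zł
  114,600 zł × 42% = 48,132 zł
  → 101,032 zł
  Less research credit 35,000 zł → 66,032 zł

66,032 zł > 39,104 zł, so the regular tax governs.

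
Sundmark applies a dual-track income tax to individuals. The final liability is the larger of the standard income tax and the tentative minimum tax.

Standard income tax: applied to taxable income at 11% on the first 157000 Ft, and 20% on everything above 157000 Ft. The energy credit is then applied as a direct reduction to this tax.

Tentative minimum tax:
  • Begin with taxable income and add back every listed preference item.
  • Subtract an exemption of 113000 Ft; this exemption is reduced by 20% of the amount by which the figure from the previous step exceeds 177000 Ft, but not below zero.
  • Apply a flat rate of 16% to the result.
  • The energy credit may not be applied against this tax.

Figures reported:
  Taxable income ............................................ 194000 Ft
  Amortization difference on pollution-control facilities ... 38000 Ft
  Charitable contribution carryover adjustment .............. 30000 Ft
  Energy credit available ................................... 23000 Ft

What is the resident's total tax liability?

26560 Ft

Standard income tax:
  157000 Ft × 11% = 17270 Ft
  37000 Ft × 20% = 7400 Ft
  → 24670 Ft
  Less energy credit 23000 Ft → 1670 Ft

Tentative minimum tax:
  Adjusted income: 194000 Ft + 38000 Ft + 30000 Ft = 262000 Ft
  Exemption: 113000 Ft − 20% × (262000 Ft − 177000 Ft) = 113000 Ft − 17000 Ft = 96000 Ft
  Base: 262000 Ft − 96000 Ft = 166000 Ft
  166000 Ft × 16% = 26560 Ft

26560 Ft > 1670 Ft, so the tentative minimum tax is the binding amount.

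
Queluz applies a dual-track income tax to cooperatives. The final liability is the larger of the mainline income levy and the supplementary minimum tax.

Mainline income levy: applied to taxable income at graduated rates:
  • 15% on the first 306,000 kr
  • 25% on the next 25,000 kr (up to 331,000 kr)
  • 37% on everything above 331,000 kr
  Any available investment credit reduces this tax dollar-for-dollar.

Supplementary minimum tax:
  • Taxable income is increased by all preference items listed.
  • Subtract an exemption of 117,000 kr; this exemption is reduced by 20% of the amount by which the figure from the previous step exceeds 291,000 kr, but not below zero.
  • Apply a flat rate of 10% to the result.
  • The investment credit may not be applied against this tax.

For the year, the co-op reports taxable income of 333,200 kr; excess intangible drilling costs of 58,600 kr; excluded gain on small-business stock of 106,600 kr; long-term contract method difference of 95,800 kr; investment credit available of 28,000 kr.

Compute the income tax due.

53,784 kr

Supplementary minimum tax:
  Adjusted income: 333,200 kr + 58,600 kr + 106,600 kr + 95,800 kr = 594,200 kr
  Exemption: 117,000 kr − 20% × (594,200 kr − 291,000 kr) = 117,000 kr − 60,640 kr = 56,360 kr
  Base: 594,200 kr − 56,360 kr = 537,840 kr
  537,840 kr × 10% = 53,784 kr

Mainline income levy:
  306,000 kr × 15% = 45,900 kr
  25,000 kr × 25% = 6,250 kr
  2,200 kr × 37% = 814 kr
  → 52,964 kr
  Less investment credit 28,000 kr → 24,964 kr

53,784 kr > 24,964 kr, so the supplementary minimum tax is the binding amount.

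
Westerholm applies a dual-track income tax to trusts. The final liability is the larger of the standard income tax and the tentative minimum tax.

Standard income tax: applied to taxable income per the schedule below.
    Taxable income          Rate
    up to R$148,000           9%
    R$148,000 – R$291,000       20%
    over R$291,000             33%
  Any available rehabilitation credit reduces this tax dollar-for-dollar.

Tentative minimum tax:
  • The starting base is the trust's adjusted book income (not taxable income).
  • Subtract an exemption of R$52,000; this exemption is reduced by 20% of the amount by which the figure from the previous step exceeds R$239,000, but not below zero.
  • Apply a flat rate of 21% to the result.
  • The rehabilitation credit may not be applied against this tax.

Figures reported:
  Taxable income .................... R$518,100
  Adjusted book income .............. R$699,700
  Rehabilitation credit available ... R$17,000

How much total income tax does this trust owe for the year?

R$146,937

Standard income tax:
  R$148,000 × 9% = R$13,320
  R$143,000 × 20% = R$28,600
  R$227,100 × 33% = R$74,943
  → R$116,863
  Less rehabilitation credit R$17,000 → R$99,863

Tentative minimum tax:
  Base (adjusted book income): R$699,700
  Exemption: 20% × (R$699,700 − R$239,000) = R$92,140 ≥ R$52,000, so the exemption is fully phased out
  Base: R$699,700 − R$0 = R$699,700
  R$699,700 × 21% = R$146,937

R$146,937 > R$99,863, so the tentative minimum tax is the binding amount.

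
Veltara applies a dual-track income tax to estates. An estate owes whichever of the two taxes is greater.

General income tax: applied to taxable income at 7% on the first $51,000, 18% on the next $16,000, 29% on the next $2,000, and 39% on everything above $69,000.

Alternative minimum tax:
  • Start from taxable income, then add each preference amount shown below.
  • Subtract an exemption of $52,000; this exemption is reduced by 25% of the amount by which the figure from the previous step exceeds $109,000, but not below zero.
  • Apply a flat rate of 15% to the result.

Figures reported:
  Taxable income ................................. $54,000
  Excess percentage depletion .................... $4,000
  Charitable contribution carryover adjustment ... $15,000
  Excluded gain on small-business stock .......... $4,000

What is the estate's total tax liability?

$4,110

General income tax:
  $51,000 × 7% = $3,570
  $3,000 × 18% = $540
  → $4,110

Alternative minimum tax:
  Adjusted income: $54,000 + $4,000 + $15,000 + $4,000 = $77,000
  Exemption: $77,000 ≤ $109,000, so full $52,000 applies
  Base: $77,000 − $52,000 = $25,000
  $25,000 × 15% = $3,750

$4,110 > $3,750, so the general income tax governs.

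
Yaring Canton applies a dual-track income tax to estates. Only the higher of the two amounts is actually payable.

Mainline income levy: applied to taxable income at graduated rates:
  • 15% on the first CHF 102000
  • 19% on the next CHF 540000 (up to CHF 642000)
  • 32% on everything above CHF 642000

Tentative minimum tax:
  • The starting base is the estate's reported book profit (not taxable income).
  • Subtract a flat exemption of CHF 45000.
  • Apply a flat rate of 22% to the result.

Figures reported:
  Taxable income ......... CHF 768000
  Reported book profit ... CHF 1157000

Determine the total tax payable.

Mainline income levy:
  CHF 102000 × 15% = CHF 15300
  CHF 540000 × 19% = CHF 102600
  CHF 126000 × 32% = CHF 40320
  → CHF 158220

Tentative minimum tax:
  Base (reported book profit): CHF 1157000
  Less exemption CHF 45000 → base CHF 1112000
  CHF 1112000 × 22% = CHF 244640

CHF 244640 > CHF 158220, so the tentative minimum tax is the binding amount.

CHF 244640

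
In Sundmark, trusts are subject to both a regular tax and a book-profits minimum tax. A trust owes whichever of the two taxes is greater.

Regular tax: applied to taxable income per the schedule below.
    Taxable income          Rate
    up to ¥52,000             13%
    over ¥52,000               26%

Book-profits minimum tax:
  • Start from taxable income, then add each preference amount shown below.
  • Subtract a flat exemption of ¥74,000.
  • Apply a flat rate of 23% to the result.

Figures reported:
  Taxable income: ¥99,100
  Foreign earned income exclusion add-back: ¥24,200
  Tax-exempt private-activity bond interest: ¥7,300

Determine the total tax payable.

Book-profits minimum tax:
  Adjusted income: ¥99,100 + ¥24,200 + ¥7,300 = ¥130,600
  Less exemption ¥74,000 → base ¥56,600
  ¥56,600 × 23% = ¥13,018

Regular tax:
  ¥52,000 × 13% = ¥6,760
  ¥47,100 × 26% = ¥12,246
  → ¥19,006

¥19,006 > ¥13,018, so the regular tax governs.

¥19,006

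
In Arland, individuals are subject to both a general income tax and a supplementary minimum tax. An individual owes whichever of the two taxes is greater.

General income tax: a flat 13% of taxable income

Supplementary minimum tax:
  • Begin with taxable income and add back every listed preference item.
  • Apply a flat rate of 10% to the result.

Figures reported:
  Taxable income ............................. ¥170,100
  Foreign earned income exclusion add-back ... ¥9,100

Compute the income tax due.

Supplementary minimum tax:
  Adjusted income: ¥170,100 + ¥9,100 = ¥179,200
  ¥179,200 × 10% = ¥17,920

General income tax:
  ¥170,100 × 13% = ¥22,113

¥22,113 > ¥17,920, so the general income tax governs.

¥22,113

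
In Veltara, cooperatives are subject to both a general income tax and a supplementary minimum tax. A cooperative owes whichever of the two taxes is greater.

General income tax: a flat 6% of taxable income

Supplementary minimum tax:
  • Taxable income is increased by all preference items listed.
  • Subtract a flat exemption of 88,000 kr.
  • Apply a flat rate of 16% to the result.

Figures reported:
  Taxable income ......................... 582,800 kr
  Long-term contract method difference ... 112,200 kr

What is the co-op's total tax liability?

General income tax:
  582,800 kr × 6% = 34,968 kr

Supplementary minimum tax:
  Adjusted income: 582,800 kr + 112,200 kr = 695,000 kr
  Less exemption 88,000 kr → base 607,000 kr
  607,000 kr × 16% = 97,120 kr

97,120 kr > 34,968 kr, so the supplementary minimum tax is the binding amount.

97,120 kr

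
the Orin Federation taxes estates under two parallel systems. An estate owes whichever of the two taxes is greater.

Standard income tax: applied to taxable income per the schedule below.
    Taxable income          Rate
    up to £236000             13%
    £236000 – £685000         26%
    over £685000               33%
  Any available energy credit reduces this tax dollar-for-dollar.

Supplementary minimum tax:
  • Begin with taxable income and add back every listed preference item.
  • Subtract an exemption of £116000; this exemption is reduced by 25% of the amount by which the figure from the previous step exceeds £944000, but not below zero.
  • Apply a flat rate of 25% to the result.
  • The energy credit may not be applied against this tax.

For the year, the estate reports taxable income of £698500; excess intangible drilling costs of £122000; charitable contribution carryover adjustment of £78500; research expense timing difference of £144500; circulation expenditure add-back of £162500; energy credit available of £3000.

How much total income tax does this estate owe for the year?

Standard income tax:
  £236000 × 13% = £30680
  £449000 × 26% = £116740
  £13500 × 33% = £4455
  → £151875
  Less energy credit £3000 → £148875

Supplementary minimum tax:
  Adjusted income: £698500 + £122000 + £78500 + £144500 + £162500 = £1206000
  Exemption: £116000 − 25% × (£1206000 − £944000) = £116000 − £65500 = £50500
  Base: £1206000 − £50500 = £1155500
  £1155500 × 25% = £288875

£288875 > £148875, so the supplementary minimum tax is the binding amount.

£288875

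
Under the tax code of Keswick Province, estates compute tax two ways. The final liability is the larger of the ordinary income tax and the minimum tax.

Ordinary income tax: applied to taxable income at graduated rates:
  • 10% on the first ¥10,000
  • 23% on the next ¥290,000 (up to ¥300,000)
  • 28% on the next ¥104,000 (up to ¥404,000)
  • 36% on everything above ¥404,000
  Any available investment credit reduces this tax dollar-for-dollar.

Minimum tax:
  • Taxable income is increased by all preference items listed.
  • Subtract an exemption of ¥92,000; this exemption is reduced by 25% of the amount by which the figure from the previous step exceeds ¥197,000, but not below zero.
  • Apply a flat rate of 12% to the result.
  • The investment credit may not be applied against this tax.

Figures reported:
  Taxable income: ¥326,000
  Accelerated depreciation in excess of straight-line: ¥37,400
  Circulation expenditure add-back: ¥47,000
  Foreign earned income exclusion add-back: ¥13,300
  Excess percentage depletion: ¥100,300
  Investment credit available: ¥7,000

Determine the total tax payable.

¥67,980

Minimum tax:
  Adjusted income: ¥326,000 + ¥37,400 + ¥47,000 + ¥13,300 + ¥100,300 = ¥524,000
  Exemption: ¥92,000 − 25% × (¥524,000 − ¥197,000) = ¥92,000 − ¥81,750 = ¥10,250
  Base: ¥524,000 − ¥10,250 = ¥513,750
  ¥513,750 × 12% = ¥61,650

Ordinary income tax:
  ¥10,000 × 10% = ¥1,000
  ¥290,000 × 23% = ¥66,700
  ¥26,000 × 28% = ¥7,280
  → ¥74,980
  Less investment credit ¥7,000 → ¥67,980

¥67,980 > ¥61,650, so the ordinary income tax governs.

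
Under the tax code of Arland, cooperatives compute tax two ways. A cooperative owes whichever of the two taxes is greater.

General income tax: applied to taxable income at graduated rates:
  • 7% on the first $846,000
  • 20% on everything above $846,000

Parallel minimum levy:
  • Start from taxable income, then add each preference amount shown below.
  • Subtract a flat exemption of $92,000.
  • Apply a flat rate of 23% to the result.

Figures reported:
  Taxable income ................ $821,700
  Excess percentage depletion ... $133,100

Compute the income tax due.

Parallel minimum levy:
  Adjusted income: $821,700 + $133,100 = $954,800
  Less exemption $92,000 → base $862,800
  $862,800 × 23% = $198,444

General income tax:
  $821,700 × 7% = $57,519

$198,444 > $57,519, so the parallel minimum levy is the binding amount.

$198,444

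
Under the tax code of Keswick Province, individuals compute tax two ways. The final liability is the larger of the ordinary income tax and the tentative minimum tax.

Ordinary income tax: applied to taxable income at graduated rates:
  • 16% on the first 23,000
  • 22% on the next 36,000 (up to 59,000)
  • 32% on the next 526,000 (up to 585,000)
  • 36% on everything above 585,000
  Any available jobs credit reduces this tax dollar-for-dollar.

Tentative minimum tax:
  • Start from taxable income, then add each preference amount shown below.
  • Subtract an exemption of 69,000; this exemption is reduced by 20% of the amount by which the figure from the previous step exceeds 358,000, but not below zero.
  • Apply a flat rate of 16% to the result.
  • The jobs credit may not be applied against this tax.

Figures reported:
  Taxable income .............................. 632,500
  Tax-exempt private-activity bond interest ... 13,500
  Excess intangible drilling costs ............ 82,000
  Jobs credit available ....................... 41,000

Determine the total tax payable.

Tentative minimum tax:
  Adjusted income: 632,500 + 13,500 + 82,000 = 728,000
  Exemption: 20% × (728,000 − 358,000) = 74,000 ≥ 69,000, so the exemption is fully phased out
  Base: 728,000 − 0 = 728,000
  728,000 × 16% = 116,480

Ordinary income tax:
  23,000 × 16% = 3,680
  36,000 × 22% = 7,920
  526,000 × 32% = 168,320
  47,500 × 36% = 17,100
  → 197,020
  Less jobs credit 41,000 → 156,020

156,020 > 116,480, so the ordinary income tax governs.

156,020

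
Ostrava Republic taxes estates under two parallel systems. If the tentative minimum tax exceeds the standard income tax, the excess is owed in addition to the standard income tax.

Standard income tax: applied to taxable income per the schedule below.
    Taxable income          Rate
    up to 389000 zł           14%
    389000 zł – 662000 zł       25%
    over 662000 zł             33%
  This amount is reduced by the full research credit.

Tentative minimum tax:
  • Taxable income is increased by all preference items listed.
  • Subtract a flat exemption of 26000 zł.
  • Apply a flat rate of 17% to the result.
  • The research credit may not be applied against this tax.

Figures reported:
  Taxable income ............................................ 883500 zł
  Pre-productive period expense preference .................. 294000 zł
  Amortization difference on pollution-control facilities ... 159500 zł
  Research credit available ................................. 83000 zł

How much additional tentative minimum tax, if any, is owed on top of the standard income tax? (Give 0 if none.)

110065 zł

Standard income tax:
  389000 zł × 14% = 54460 zł
  273000 zł × 25% = 68250 zł
  221500 zł × 33% = 73095 zł
  → 195805 zł
  Less research credit 83000 zł → 112805 zł

Tentative minimum tax:
  Adjusted income: 883500 zł + 294000 zł + 159500 zł = 1337000 zł
  Less exemption 26000 zł → base 1311000 zł
  1311000 zł × 17% = 222870 zł

Excess of tentative minimum tax over standard income tax: 222870 zł − 112805 zł = 110065 zł.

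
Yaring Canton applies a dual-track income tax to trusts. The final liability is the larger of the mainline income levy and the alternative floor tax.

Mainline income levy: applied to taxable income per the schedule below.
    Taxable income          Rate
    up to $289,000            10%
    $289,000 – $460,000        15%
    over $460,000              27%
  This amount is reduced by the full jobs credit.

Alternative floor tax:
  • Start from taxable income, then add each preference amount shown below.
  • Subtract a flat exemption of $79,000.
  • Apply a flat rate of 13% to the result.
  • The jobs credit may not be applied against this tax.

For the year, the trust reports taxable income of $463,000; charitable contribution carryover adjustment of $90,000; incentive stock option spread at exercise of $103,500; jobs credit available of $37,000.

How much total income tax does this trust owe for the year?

Mainline income levy:
  $289,000 × 10% = $28,900
  $171,000 × 15% = $25,650
  $3,000 × 27% = $810
  → $55,360
  Less jobs credit $37,000 → $18,360

Alternative floor tax:
  Adjusted income: $463,000 + $90,000 + $103,500 = $656,500
  Less exemption $79,000 → base $577,500
  $577,500 × 13% = $75,075

$75,075 > $18,360, so the alternative floor tax is the binding amount.

$75,075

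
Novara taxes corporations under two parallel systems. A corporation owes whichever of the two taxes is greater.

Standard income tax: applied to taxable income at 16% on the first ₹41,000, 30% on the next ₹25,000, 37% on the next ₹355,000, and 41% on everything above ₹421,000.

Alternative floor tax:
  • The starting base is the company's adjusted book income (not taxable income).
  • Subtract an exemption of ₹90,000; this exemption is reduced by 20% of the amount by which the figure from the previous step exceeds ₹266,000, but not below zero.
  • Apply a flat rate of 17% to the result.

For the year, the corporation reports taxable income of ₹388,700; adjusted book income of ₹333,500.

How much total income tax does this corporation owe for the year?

Standard income tax:
  ₹41,000 × 16% = ₹6,560
  ₹25,000 × 30% = ₹7,500
  ₹322,700 × 37% = ₹119,399
  → ₹133,459

Alternative floor tax:
  Base (adjusted book income): ₹333,500
  Exemption: ₹90,000 − 20% × (₹333,500 − ₹266,000) = ₹90,000 − ₹13,500 = ₹76,500
  Base: ₹333,500 − ₹76,500 = ₹257,000
  ₹257,000 × 17% = ₹43,690

₹133,459 > ₹43,690, so the standard income tax governs.

₹133,459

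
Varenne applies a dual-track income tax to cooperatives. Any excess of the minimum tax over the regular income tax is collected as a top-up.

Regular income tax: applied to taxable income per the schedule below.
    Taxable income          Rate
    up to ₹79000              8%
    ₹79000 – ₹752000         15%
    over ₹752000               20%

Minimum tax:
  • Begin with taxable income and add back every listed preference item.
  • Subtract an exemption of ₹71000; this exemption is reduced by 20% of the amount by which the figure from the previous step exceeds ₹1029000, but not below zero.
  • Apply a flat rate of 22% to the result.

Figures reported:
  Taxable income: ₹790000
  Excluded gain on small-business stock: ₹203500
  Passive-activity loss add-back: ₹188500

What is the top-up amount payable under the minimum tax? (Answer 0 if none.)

Minimum tax:
  Adjusted income: ₹790000 + ₹203500 + ₹188500 = ₹1182000
  Exemption: ₹71000 − 20% × (₹1182000 − ₹1029000) = ₹71000 − ₹30600 = ₹40400
  Base: ₹1182000 − ₹40400 = ₹1141600
  ₹1141600 × 22% = ₹251152

Regular income tax:
  ₹79000 × 8% = ₹6320
  ₹673000 × 15% = ₹100950
  ₹38000 × 20% = ₹7600
  → ₹114870

Excess of minimum tax over regular income tax: ₹251152 − ₹114870 = ₹136282.

₹136282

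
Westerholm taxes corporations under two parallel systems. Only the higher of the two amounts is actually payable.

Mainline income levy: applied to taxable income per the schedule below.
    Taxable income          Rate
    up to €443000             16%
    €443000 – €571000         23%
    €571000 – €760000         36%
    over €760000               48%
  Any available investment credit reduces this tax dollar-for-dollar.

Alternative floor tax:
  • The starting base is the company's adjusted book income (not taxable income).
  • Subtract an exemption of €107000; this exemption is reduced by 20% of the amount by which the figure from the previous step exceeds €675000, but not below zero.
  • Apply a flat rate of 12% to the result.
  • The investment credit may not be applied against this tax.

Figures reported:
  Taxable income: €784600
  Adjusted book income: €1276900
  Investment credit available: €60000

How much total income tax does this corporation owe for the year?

Alternative floor tax:
  Base (adjusted book income): €1276900
  Exemption: 20% × (€1276900 − €675000) = €120380 ≥ €107000, so the exemption is fully phased out
  Base: €1276900 − €0 = €1276900
  €1276900 × 12% = €153228

Mainline income levy:
  €443000 × 16% = €70880
  €128000 × 23% = €29440
  €189000 × 36% = €68040
  €24600 × 48% = €11808
  → €180168
  Less investment credit €60000 → €120168

€153228 > €120168, so the alternative floor tax is the binding amount.

€153228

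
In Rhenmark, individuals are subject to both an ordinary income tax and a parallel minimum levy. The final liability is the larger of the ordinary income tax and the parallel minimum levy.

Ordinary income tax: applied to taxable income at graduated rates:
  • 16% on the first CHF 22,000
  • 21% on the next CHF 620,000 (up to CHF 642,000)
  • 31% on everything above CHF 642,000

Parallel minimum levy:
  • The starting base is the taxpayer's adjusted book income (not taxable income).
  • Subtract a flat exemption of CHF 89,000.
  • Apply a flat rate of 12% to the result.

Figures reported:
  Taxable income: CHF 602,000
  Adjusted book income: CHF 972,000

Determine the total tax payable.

CHF 125,320

Parallel minimum levy:
  Base (adjusted book income): CHF 972,000
  Less exemption CHF 89,000 → base CHF 883,000
  CHF 883,000 × 12% = CHF 105,960

Ordinary income tax:
  CHF 22,000 × 16% = CHF 3,520
  CHF 580,000 × 21% = CHF 121,800
  → CHF 125,320

CHF 125,320 > CHF 105,960, so the ordinary income tax governs.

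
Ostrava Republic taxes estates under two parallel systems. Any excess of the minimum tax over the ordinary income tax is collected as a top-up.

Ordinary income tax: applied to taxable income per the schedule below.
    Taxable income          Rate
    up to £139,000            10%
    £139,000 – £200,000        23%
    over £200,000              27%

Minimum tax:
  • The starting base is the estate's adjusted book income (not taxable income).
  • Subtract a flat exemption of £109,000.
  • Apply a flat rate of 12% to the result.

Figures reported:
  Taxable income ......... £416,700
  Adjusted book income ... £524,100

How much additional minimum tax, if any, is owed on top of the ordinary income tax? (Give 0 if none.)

£0

Ordinary income tax:
  £139,000 × 10% = £13,900
  £61,000 × 23% = £14,030
  £216,700 × 27% = £58,509
  → £86,439

Minimum tax:
  Base (adjusted book income): £524,100
  Less exemption £109,000 → base £415,100
  £415,100 × 12% = £49,812

£49,812 ≤ £86,439, so no add-on is due.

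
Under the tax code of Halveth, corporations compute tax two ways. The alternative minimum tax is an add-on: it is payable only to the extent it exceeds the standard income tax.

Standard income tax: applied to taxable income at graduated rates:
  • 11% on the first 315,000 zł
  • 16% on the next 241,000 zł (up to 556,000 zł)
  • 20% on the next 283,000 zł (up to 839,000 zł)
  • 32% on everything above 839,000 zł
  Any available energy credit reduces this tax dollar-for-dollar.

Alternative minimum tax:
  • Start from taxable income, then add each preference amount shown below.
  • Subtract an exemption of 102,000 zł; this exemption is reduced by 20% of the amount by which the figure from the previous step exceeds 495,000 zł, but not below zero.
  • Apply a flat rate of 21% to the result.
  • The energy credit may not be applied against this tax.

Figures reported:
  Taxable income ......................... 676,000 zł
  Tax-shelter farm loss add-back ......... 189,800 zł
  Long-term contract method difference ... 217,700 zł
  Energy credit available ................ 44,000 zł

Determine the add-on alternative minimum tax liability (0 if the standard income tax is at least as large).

Standard income tax:
  315,000 zł × 11% = 34,650 zł
  241,000 zł × 16% = 38,560 zł
  120,000 zł × 20% = 24,000 zł
  → 97,210 zł
  Less energy credit 44,000 zł → 53,210 zł

Alternative minimum tax:
  Adjusted income: 676,000 zł + 189,800 zł + 217,700 zł = 1,083,500 zł
  Exemption: 20% × (1,083,500 zł − 495,000 zł) = 117,700 zł ≥ 102,000 zł, so the exemption is fully phased out
  Base: 1,083,500 zł − 0 zł = 1,083,500 zł
  1,083,500 zł × 21% = 227,535 zł

Excess of alternative minimum tax over standard income tax: 227,535 zł − 53,210 zł = 174,325 zł.

174,325 zł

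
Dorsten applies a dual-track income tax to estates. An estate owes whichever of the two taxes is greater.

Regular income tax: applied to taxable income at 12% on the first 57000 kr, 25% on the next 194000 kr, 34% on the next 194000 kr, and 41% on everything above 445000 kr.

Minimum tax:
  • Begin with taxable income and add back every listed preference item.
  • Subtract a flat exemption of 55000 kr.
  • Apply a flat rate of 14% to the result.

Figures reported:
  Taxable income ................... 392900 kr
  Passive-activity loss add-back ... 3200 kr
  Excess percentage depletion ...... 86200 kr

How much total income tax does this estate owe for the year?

Regular income tax:
  57000 kr × 12% = 6840 kr
  194000 kr × 25% = 48500 kr
  141900 kr × 34% = 48246 kr
  → 103586 kr

Minimum tax:
  Adjusted income: 392900 kr + 3200 kr + 86200 kr = 482300 kr
  Less exemption 55000 kr → base 427300 kr
  427300 kr × 14% = 59822 kr

103586 kr > 59822 kr, so the regular income tax governs.

103586 kr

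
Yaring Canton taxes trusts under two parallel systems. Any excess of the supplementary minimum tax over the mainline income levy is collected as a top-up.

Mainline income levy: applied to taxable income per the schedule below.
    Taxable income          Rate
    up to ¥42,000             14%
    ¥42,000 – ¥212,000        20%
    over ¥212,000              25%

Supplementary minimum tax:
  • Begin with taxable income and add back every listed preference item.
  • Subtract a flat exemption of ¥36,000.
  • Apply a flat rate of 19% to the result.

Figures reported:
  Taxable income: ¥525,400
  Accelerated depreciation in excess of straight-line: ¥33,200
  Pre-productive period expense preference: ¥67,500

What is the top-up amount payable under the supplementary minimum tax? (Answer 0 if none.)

Mainline income levy:
  ¥42,000 × 14% = ¥5,880
  ¥170,000 × 20% = ¥34,000
  ¥313,400 × 25% = ¥78,350
  → ¥118,230

Supplementary minimum tax:
  Adjusted income: ¥525,400 + ¥33,200 + ¥67,500 = ¥626,100
  Less exemption ¥36,000 → base ¥590,100
  ¥590,100 × 19% = ¥112,119

¥112,119 ≤ ¥118,230, so no add-on is due.

¥0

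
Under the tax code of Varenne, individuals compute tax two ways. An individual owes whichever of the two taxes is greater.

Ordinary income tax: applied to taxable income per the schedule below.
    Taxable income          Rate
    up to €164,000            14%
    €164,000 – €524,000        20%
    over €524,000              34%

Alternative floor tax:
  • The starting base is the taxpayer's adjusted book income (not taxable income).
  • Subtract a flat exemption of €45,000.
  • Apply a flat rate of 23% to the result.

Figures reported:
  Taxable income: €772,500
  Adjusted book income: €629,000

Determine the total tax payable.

Ordinary income tax:
  €164,000 × 14% = €22,960
  €360,000 × 20% = €72,000
  €248,500 × 34% = €84,490
  → €179,450

Alternative floor tax:
  Base (adjusted book income): €629,000
  Less exemption €45,000 → base €584,000
  €584,000 × 23% = €134,320

€179,450 > €134,320, so the ordinary income tax governs.

€179,450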